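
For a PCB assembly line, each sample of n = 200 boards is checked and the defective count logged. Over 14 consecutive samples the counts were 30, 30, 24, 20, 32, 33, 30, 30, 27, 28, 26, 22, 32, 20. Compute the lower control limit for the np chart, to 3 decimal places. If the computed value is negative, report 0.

12.834

p̄ = Σdᵢ / (k·n) = 384 / (14 × 200) = 0.13714
LCL = np̄ − 3·√(np̄(1−p̄)) = 27.4286 − 3 × 4.8649 = 12.8340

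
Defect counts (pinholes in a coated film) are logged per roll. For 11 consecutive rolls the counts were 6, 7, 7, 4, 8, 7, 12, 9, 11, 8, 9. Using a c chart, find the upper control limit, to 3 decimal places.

16.485

c̄ = (6 + 7 + 7 + 4 + 8 + 7 + 12 + 9 + 11 + 8 + 9) / 11 = 88 / 11 = 8.0000
UCL = c̄ + 3√c̄ = 8.0000 + 3 × √8.0000 = 8.0000 + 3 × 2.8284 = 16.4853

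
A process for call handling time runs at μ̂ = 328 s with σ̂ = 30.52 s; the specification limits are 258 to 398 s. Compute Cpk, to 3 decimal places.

0.765

Cpu = (USL − μ̂) / (3σ̂) = (398 − 328) / (3 × 30.52) = 0.7645; Cpl = (μ̂ − LSL) / (3σ̂) = (328 − 258) / (3 × 30.52) = 0.7645; Cpk = min(Cpu, Cpl) = 0.7645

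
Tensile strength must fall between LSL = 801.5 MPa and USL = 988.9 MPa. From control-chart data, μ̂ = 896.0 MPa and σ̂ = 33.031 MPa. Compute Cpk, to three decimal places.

0.938

Cpu = (USL − μ̂) / (3σ̂) = (988.9 − 896.0) / (3 × 33.031) = 0.9375; Cpl = (μ̂ − LSL) / (3σ̂) = (896.0 − 801.5) / (3 × 33.031) = 0.9536; Cpk = min(Cpu, Cpl) = 0.9375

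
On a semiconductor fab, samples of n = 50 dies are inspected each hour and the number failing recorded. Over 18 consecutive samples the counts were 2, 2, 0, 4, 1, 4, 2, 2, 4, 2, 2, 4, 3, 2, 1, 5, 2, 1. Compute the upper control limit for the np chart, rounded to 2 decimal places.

p̄ = Σdᵢ / (k·n) = 43 / (18 × 50) = 0.04778
UCL = np̄ + 3·√(np̄(1−p̄)) = 2.3889 + 3 × √(2.3889×0.95222) = 2.3889 + 3 × 1.5082 = 6.9136

6.91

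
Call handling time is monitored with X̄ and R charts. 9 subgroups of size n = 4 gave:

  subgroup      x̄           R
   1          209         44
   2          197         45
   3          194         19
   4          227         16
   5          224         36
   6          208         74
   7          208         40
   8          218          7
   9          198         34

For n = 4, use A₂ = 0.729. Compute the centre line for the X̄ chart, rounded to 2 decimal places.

209.22

X̄̄ = (209 + 197 + 194 + 227 + 224 + 208 + 208 + 218 + 198) / 9 = 1883.0000 / 9 = 209.2222
CL = X̄̄ = 209.2222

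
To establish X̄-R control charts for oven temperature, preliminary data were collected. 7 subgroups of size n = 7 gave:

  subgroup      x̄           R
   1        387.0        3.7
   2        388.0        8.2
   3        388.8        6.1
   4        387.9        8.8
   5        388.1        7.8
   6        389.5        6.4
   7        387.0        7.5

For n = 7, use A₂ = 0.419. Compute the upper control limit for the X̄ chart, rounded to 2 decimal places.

390.95

X̄̄ = (387.0 + 388.0 + 388.8 + 387.9 + 388.1 + 389.5 + 387.0) / 7 = 2716.3000 / 7 = 388.0429
R̄ = (3.7 + 8.2 + 6.1 + 8.8 + 7.8 + 6.4 + 7.5) / 7 = 48.5000 / 7 = 6.9286
UCL = X̄̄ + A₂·R̄ = 388.0429 + 0.419 × 6.9286 = 390.9459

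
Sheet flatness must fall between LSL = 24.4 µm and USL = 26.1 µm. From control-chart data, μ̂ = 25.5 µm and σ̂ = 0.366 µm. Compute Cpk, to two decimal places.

0.55

Cpu = (USL − μ̂) / (3σ̂) = (26.1 − 25.5) / (3 × 0.366) = 0.5464; Cpl = (μ̂ − LSL) / (3σ̂) = (25.5 − 24.4) / (3 × 0.366) = 1.0018; Cpk = min(Cpu, Cpl) = 0.5464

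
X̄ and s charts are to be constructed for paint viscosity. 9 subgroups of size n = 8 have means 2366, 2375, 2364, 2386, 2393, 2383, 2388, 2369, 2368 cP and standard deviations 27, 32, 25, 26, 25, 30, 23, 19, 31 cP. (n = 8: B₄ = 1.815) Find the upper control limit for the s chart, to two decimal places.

48.00

s̄ = (27 + 32 + 25 + 26 + 25 + 30 + 23 + 19 + 31) / 9 = 26.4444
UCL_s = B₄·s̄ = 1.815 × 26.4444 = 47.9967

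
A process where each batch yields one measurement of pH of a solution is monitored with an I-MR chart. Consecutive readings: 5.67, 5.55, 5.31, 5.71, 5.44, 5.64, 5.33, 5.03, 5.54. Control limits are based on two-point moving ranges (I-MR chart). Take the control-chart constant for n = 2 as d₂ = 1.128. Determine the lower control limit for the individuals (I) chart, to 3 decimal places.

X̄ = (5.67 + 5.55 + 5.31 + 5.71 + 5.44 + 5.64 + 5.33 + 5.03 + 5.54) / 9 = 5.4689
Moving ranges: 0.12, 0.24, 0.40, 0.27, 0.20, 0.31, 0.30, 0.51; M̄R̄ = 2.3500 / 8 = 0.2938
LCL = X̄ − 3·M̄R̄/d₂ = 5.4689 − 3 × 0.2938 / 1.128 = 4.6876

4.688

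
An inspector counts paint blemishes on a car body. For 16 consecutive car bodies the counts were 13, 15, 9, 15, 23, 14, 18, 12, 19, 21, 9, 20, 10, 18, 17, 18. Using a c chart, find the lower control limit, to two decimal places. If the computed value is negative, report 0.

3.81

c̄ = (13 + 15 + 9 + 15 + 23 + 14 + 18 + 12 + 19 + 21 + 9 + 20 + 10 + 18 + 17 + 18) / 16 = 251 / 16 = 15.6875
LCL = c̄ − 3√c̄ = 15.6875 − 3 × 3.9607 = 3.8053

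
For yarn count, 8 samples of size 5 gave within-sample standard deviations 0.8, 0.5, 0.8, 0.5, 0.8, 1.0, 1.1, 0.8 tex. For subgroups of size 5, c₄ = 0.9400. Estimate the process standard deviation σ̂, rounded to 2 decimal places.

0.84

s̄ = (0.8 + 0.5 + 0.8 + 0.5 + 0.8 + 1.0 + 1.1 + 0.8) / 8 = 0.7875
σ̂ = s̄ / c₄ = 0.7875 / 0.9400 = 0.8378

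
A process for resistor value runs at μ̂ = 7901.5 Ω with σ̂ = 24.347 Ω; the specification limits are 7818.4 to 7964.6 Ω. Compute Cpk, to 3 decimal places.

Cpu = (USL − μ̂) / (3σ̂) = (7964.6 − 7901.5) / (3 × 24.347) = 0.8639; Cpl = (μ̂ − LSL) / (3σ̂) = (7901.5 − 7818.4) / (3 × 24.347) = 1.1377; Cpk = min(Cpu, Cpl) = 0.8639

0.864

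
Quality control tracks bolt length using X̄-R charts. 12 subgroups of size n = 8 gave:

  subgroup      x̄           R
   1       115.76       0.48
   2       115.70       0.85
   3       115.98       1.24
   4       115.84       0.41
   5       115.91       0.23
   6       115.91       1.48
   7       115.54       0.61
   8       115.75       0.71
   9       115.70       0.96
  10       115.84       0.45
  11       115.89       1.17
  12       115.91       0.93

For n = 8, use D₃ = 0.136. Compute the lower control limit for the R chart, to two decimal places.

0.11

R̄ = (0.48 + 0.85 + 1.24 + 0.41 + 0.23 + 1.48 + 0.61 + 0.71 + 0.96 + 0.45 + 1.17 + 0.93) / 12 = 9.5200 / 12 = 0.7933
LCL_R = D₃·R̄ = 0.136 × 0.7933 = 0.1079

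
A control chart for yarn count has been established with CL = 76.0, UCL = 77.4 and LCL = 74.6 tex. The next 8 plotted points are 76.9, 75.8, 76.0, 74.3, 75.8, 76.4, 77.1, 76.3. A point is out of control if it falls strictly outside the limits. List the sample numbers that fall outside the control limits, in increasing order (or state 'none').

4

Compare each point to [74.6, 77.4]: sample 4 = 74.3 < LCL.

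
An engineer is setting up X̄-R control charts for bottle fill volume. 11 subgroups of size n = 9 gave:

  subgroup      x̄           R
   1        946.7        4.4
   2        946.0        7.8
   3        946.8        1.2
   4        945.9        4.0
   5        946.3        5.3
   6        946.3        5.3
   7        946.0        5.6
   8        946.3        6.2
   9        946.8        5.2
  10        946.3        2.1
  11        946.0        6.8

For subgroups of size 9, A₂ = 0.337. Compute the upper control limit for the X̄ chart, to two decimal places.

X̄̄ = (946.7 + 946.0 + 946.8 + 945.9 + 946.3 + 946.3 + 946.0 + 946.3 + 946.8 + 946.3 + 946.0) / 11 = 10409.4000 / 11 = 946.3091
R̄ = (4.4 + 7.8 + 1.2 + 4.0 + 5.3 + 5.3 + 5.6 + 6.2 + 5.2 + 2.1 + 6.8) / 11 = 53.9000 / 11 = 4.9000
UCL = X̄̄ + A₂·R̄ = 946.3091 + 0.337 × 4.9000 = 947.9604

947.96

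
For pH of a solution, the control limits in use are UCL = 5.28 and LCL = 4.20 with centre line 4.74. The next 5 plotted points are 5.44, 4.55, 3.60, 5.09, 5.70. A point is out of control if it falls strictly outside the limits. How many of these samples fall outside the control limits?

3

Compare each point to [4.20, 5.28]: sample 1 = 5.44 > UCL; sample 3 = 3.60 < LCL; sample 5 = 5.70 > UCL.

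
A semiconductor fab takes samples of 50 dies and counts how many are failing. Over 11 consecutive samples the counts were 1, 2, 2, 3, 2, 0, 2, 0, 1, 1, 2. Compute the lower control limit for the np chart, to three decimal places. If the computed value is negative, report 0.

p̄ = Σdᵢ / (k·n) = 16 / (11 × 50) = 0.02909
LCL = np̄ − 3·√(np̄(1−p̄)) = 1.4545 − 3 × 1.1884 = -2.1106 → 0 (negative, so LCL = 0)

0.000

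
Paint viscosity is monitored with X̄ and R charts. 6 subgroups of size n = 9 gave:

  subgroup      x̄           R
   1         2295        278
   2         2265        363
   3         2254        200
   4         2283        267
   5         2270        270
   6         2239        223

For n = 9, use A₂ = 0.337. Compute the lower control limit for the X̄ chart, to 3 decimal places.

2177.744

X̄̄ = (2295 + 2265 + 2254 + 2283 + 2270 + 2239) / 6 = 13606.0000 / 6 = 2267.6667
R̄ = (278 + 363 + 200 + 267 + 270 + 223) / 6 = 1601.0000 / 6 = 266.8333
LCL = X̄̄ − A₂·R̄ = 2267.6667 − 0.337 × 266.8333 = 2177.7438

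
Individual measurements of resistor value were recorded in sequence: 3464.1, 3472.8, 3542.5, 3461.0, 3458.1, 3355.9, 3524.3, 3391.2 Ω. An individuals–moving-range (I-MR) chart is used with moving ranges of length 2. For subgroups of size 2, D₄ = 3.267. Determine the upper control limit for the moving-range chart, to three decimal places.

264.394

Moving ranges: 8.7, 69.7, 81.5, 2.9, 102.2, 168.4, 133.1; M̄R̄ = 566.5000 / 7 = 80.9286
UCL_MR = D₄·M̄R̄ = 3.267 × 80.9286 = 264.3936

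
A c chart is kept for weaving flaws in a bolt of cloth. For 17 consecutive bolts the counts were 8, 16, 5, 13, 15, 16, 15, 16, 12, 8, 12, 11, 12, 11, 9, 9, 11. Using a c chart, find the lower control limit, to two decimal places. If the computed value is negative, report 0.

c̄ = (8 + 16 + 5 + 13 + 15 + 16 + 15 + 16 + 12 + 8 + 12 + 11 + 12 + 11 + 9 + 9 + 11) / 17 = 199 / 17 = 11.7059
LCL = c̄ − 3√c̄ = 11.7059 − 3 × 3.4214 = 1.4417

1.44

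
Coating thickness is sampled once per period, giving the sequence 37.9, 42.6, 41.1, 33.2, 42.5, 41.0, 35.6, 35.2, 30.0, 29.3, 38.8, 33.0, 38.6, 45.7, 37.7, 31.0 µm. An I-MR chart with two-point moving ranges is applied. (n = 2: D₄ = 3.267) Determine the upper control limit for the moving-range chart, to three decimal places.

17.272

Moving ranges: 4.7, 1.5, 7.9, 9.3, 1.5, 5.4, 0.4, 5.2, 0.7, 9.5, 5.8, 5.6, 7.1, 8.0, 6.7; M̄R̄ = 79.3000 / 15 = 5.2867
UCL_MR = D₄·M̄R̄ = 3.267 × 5.2867 = 17.2715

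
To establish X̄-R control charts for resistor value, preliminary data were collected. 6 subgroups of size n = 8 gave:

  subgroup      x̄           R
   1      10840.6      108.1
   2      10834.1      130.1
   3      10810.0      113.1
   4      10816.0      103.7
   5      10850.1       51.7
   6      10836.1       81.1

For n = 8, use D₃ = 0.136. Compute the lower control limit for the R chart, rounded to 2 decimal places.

13.32

R̄ = (108.1 + 130.1 + 113.1 + 103.7 + 51.7 + 81.1) / 6 = 587.8000 / 6 = 97.9667
LCL_R = D₃·R̄ = 0.136 × 97.9667 = 13.3235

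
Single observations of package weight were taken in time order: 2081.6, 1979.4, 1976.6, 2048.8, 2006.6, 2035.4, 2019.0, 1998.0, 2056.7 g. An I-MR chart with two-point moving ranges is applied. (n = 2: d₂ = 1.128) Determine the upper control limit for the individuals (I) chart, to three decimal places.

X̄ = (2081.6 + 1979.4 + 1976.6 + 2048.8 + 2006.6 + 2035.4 + 2019.0 + 1998.0 + 2056.7) / 9 = 2022.4556
Moving ranges: 102.2, 2.8, 72.2, 42.2, 28.8, 16.4, 21.0, 58.7; M̄R̄ = 344.3000 / 8 = 43.0375
UCL = X̄ + 3·M̄R̄/d₂ = 2022.4556 + 3 × 43.0375 / 1.128 = 2136.9170

2136.917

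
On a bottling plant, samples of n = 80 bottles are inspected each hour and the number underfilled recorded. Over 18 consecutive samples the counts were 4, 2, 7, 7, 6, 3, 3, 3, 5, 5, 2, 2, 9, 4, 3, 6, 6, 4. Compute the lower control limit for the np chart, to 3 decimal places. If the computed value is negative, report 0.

p̄ = Σdᵢ / (k·n) = 81 / (18 × 80) = 0.05625
LCL = np̄ − 3·√(np̄(1−p̄)) = 4.5000 − 3 × 2.0608 = -1.6824 → 0 (negative, so LCL = 0)

0.000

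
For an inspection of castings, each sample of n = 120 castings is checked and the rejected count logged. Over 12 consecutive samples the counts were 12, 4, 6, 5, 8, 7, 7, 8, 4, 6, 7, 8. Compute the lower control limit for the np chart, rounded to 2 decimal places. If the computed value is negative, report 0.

0.00

p̄ = Σdᵢ / (k·n) = 82 / (12 × 120) = 0.05694
LCL = np̄ − 3·√(np̄(1−p̄)) = 6.8333 − 3 × 2.5385 = -0.7823 → 0 (negative, so LCL = 0)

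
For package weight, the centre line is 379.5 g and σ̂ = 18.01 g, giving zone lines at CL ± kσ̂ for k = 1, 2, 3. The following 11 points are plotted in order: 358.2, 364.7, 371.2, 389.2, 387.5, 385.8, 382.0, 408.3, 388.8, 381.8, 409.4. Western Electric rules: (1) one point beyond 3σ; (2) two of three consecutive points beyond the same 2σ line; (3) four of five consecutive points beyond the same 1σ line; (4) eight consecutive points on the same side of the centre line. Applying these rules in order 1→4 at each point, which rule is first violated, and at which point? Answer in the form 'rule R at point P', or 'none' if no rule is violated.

Zone of each point (C = within 1σ̂, B = 1σ̂–2σ̂, A = 2σ̂–3σ̂, * = beyond 3σ̂; sign = side of CL): 1:-B, 2:-C, 3:-C, 4:+C, 5:+C, 6:+C, 7:+C, 8:+B, 9:+C, 10:+C, 11:+B
Rule 4 (eight consecutive points on the same side of the centre line) is satisfied at point 11.

rule 4 at point 11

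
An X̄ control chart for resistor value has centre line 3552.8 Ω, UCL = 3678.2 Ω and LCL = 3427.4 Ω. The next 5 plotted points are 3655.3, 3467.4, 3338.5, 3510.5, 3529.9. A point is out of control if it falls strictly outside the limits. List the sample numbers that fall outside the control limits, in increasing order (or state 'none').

Compare each point to [3427.4, 3678.2]: sample 3 = 3338.5 < LCL.

3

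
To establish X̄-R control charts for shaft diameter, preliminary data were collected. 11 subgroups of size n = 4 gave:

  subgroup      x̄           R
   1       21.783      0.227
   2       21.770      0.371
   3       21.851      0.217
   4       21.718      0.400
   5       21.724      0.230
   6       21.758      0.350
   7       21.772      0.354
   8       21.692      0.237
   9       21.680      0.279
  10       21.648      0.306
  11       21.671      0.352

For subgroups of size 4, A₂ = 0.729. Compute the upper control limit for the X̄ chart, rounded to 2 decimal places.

X̄̄ = (21.783 + 21.770 + 21.851 + 21.718 + 21.724 + 21.758 + 21.772 + 21.692 + 21.680 + 21.648 + 21.671) / 11 = 239.0670 / 11 = 21.7334
R̄ = (0.227 + 0.371 + 0.217 + 0.400 + 0.230 + 0.350 + 0.354 + 0.237 + 0.279 + 0.306 + 0.352) / 11 = 3.3230 / 11 = 0.3021
UCL = X̄̄ + A₂·R̄ = 21.7334 + 0.729 × 0.3021 = 21.9536

21.95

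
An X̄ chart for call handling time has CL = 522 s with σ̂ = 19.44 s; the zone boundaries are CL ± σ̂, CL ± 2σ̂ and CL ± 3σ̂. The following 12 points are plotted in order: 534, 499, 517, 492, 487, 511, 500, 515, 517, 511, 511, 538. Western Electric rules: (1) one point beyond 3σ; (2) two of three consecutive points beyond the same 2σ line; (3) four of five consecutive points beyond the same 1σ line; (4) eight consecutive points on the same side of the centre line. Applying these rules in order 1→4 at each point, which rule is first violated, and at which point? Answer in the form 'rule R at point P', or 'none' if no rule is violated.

rule 4 at point 9

Zone of each point (C = within 1σ̂, B = 1σ̂–2σ̂, A = 2σ̂–3σ̂, * = beyond 3σ̂; sign = side of CL): 1:+C, 2:-B, 3:-C, 4:-B, 5:-B, 6:-C, 7:-B, 8:-C, 9:-C, 10:-C, 11:-C, 12:+C
Rule 4 (eight consecutive points on the same side of the centre line) is satisfied at point 9.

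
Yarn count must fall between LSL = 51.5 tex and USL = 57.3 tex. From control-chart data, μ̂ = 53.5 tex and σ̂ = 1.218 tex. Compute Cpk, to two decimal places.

Cpu = (USL − μ̂) / (3σ̂) = (57.3 − 53.5) / (3 × 1.218) = 1.0400; Cpl = (μ̂ − LSL) / (3σ̂) = (53.5 − 51.5) / (3 × 1.218) = 0.5473; Cpk = min(Cpu, Cpl) = 0.5473

0.55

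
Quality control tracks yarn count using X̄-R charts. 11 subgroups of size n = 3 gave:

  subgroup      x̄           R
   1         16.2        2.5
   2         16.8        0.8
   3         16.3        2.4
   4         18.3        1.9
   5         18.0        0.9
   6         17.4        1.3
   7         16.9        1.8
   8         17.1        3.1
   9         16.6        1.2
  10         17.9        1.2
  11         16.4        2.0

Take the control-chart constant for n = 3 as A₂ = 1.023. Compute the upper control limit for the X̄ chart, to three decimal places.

X̄̄ = (16.2 + 16.8 + 16.3 + 18.3 + 18.0 + 17.4 + 16.9 + 17.1 + 16.6 + 17.9 + 16.4) / 11 = 187.9000 / 11 = 17.0818
R̄ = (2.5 + 0.8 + 2.4 + 1.9 + 0.9 + 1.3 + 1.8 + 3.1 + 1.2 + 1.2 + 2.0) / 11 = 19.1000 / 11 = 1.7364
UCL = X̄̄ + A₂·R̄ = 17.0818 + 1.023 × 1.7364 = 18.8581

18.858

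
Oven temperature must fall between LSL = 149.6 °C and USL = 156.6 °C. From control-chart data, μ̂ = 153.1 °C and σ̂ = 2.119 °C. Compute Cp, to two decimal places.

0.55

Cp = (USL − LSL) / (6σ̂) = (156.6 − 149.6) / (6 × 2.119) = 7.0000 / 12.7140 = 0.5506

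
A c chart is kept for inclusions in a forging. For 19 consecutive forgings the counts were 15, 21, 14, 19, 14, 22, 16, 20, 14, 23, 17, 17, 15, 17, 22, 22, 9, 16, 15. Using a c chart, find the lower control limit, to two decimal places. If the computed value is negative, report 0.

c̄ = (15 + 21 + 14 + 19 + 14 + 22 + 16 + 20 + 14 + 23 + 17 + 17 + 15 + 17 + 22 + 22 + 9 + 16 + 15) / 19 = 328 / 19 = 17.2632
LCL = c̄ − 3√c̄ = 17.2632 − 3 × 4.1549 = 4.7985

4.80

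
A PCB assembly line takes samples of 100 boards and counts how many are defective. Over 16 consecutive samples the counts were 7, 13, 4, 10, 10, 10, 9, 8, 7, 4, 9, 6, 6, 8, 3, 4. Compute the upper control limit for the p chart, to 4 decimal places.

p̄ = Σdᵢ / (k·n) = 118 / (16 × 100) = 0.07375
UCL = p̄ + 3·√(p̄(1−p̄)/n) = 0.07375 + 3 × √(0.07375×0.92625/100) = 0.07375 + 3 × 0.02614 = 0.15216

0.1522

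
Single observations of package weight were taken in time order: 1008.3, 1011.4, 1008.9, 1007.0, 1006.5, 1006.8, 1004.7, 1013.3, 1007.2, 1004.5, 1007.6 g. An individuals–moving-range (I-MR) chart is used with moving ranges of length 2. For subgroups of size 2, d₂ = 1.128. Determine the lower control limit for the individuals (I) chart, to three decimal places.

999.618

X̄ = (1008.3 + 1011.4 + 1008.9 + 1007.0 + 1006.5 + 1006.8 + 1004.7 + 1013.3 + 1007.2 + 1004.5 + 1007.6) / 11 = 1007.8364
Moving ranges: 3.1, 2.5, 1.9, 0.5, 0.3, 2.1, 8.6, 6.1, 2.7, 3.1; M̄R̄ = 30.9000 / 10 = 3.0900
LCL = X̄ − 3·M̄R̄/d₂ = 1007.8364 − 3 × 3.0900 / 1.128 = 999.6183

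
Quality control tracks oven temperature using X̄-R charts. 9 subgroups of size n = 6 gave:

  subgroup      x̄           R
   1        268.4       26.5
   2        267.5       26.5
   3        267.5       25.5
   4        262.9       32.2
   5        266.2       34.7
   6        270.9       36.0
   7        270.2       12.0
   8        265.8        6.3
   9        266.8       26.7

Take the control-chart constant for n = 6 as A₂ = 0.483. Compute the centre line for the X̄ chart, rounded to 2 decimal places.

X̄̄ = (268.4 + 267.5 + 267.5 + 262.9 + 266.2 + 270.9 + 270.2 + 265.8 + 266.8) / 9 = 2406.2000 / 9 = 267.3556
CL = X̄̄ = 267.3556

267.36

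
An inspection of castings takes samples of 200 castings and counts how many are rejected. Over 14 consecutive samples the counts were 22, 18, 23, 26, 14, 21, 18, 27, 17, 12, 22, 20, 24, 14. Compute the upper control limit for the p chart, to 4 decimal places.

p̄ = Σdᵢ / (k·n) = 278 / (14 × 200) = 0.09929
UCL = p̄ + 3·√(p̄(1−p̄)/n) = 0.09929 + 3 × √(0.09929×0.90071/200) = 0.09929 + 3 × 0.02115 = 0.16272

0.1627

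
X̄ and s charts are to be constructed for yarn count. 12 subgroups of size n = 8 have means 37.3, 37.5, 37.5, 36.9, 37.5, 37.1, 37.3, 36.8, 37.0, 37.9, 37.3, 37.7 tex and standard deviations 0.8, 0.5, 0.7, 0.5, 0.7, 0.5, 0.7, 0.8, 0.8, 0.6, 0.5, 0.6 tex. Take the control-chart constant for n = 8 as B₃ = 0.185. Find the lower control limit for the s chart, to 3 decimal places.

s̄ = (0.8 + 0.5 + 0.7 + 0.5 + 0.7 + 0.5 + 0.7 + 0.8 + 0.8 + 0.6 + 0.5 + 0.6) / 12 = 0.6417
LCL_s = B₃·s̄ = 0.185 × 0.6417 = 0.1187

0.119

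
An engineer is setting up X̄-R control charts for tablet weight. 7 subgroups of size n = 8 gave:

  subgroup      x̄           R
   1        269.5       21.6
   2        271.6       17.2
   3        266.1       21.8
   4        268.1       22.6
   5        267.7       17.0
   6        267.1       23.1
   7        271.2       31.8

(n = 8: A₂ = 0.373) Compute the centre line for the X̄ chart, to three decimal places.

268.757

X̄̄ = (269.5 + 271.6 + 266.1 + 268.1 + 267.7 + 267.1 + 271.2) / 7 = 1881.3000 / 7 = 268.7571
CL = X̄̄ = 268.7571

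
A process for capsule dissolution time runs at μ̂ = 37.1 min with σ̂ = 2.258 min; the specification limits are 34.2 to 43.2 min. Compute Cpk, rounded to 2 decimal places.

0.43

Cpu = (USL − μ̂) / (3σ̂) = (43.2 − 37.1) / (3 × 2.258) = 0.9005; Cpl = (μ̂ − LSL) / (3σ̂) = (37.1 − 34.2) / (3 × 2.258) = 0.4281; Cpk = min(Cpu, Cpl) = 0.4281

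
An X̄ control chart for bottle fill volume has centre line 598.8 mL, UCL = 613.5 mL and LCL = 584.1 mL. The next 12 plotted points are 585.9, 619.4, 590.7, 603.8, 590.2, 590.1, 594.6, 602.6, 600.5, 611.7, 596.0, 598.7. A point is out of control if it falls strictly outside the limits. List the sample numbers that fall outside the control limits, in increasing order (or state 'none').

Compare each point to [584.1, 613.5]: sample 2 = 619.4 > UCL.

2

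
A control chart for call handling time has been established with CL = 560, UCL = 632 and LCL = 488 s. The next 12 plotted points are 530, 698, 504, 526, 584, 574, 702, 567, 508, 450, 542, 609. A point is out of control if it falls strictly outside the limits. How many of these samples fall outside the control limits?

3

Compare each point to [488, 632]: sample 2 = 698 > UCL; sample 7 = 702 > UCL; sample 10 = 450 < LCL.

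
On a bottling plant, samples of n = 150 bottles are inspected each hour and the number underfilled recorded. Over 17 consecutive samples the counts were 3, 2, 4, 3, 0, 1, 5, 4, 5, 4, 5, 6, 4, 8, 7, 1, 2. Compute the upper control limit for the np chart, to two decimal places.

p̄ = Σdᵢ / (k·n) = 64 / (17 × 150) = 0.02510
UCL = np̄ + 3·√(np̄(1−p̄)) = 3.7647 + 3 × √(3.7647×0.97490) = 3.7647 + 3 × 1.9158 = 9.5121

9.51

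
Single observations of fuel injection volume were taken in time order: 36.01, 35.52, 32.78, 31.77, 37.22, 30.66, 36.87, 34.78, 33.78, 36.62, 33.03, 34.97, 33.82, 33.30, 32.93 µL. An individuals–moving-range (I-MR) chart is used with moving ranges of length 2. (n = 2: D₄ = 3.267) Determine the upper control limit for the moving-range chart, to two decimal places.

Moving ranges: 0.49, 2.74, 1.01, 5.45, 6.56, 6.21, 2.09, 1.00, 2.84, 3.59, 1.94, 1.15, 0.52, 0.37; M̄R̄ = 35.9600 / 14 = 2.5686
UCL_MR = D₄·M̄R̄ = 3.267 × 2.5686 = 8.3915

8.39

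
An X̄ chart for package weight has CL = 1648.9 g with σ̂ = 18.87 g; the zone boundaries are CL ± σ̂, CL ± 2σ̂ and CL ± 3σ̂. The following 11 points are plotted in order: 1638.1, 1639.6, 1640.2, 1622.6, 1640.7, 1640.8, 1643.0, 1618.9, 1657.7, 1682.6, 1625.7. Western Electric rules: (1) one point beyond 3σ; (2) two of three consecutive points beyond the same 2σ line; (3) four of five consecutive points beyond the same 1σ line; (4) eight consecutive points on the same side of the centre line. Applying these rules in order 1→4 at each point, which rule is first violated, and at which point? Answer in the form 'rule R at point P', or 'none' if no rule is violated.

rule 4 at point 8

Zone of each point (C = within 1σ̂, B = 1σ̂–2σ̂, A = 2σ̂–3σ̂, * = beyond 3σ̂; sign = side of CL): 1:-C, 2:-C, 3:-C, 4:-B, 5:-C, 6:-C, 7:-C, 8:-B, 9:+C, 10:+B, 11:-B
Rule 4 (eight consecutive points on the same side of the centre line) is satisfied at point 8.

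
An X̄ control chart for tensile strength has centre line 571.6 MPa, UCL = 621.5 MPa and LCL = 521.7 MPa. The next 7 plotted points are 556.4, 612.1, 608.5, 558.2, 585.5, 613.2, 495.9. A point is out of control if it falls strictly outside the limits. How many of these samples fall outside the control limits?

Compare each point to [521.7, 621.5]: sample 7 = 495.9 < LCL.

1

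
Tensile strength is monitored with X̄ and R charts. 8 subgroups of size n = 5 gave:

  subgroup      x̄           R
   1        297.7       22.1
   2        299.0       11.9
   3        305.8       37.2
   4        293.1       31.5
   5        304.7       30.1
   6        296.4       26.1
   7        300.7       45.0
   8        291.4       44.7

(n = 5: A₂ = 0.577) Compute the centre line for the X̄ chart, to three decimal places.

X̄̄ = (297.7 + 299.0 + 305.8 + 293.1 + 304.7 + 296.4 + 300.7 + 291.4) / 8 = 2388.8000 / 8 = 298.6000
CL = X̄̄ = 298.6000

298.600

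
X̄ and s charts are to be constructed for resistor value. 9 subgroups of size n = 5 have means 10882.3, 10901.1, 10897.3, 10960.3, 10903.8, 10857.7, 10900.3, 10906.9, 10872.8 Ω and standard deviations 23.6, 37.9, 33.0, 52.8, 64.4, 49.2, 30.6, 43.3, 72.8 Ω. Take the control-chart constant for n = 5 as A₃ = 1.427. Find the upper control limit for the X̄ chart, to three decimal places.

10962.683

X̄̄ = (10882.3 + 10901.1 + 10897.3 + 10960.3 + 10903.8 + 10857.7 + 10900.3 + 10906.9 + 10872.8) / 9 = 10898.0556
s̄ = (23.6 + 37.9 + 33.0 + 52.8 + 64.4 + 49.2 + 30.6 + 43.3 + 72.8) / 9 = 45.2889
UCL = X̄̄ + A₃·s̄ = 10898.0556 + 1.427 × 45.2889 = 10962.6828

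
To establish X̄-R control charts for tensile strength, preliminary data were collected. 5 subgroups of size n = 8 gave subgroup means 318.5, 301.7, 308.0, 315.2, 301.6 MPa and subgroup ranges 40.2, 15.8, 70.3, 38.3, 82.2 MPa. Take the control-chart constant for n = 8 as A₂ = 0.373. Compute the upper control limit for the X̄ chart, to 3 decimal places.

327.411

X̄̄ = (318.5 + 301.7 + 308.0 + 315.2 + 301.6) / 5 = 1545.0000 / 5 = 309.0000
R̄ = (40.2 + 15.8 + 70.3 + 38.3 + 82.2) / 5 = 246.8000 / 5 = 49.3600
UCL = X̄̄ + A₂·R̄ = 309.0000 + 0.373 × 49.3600 = 327.4113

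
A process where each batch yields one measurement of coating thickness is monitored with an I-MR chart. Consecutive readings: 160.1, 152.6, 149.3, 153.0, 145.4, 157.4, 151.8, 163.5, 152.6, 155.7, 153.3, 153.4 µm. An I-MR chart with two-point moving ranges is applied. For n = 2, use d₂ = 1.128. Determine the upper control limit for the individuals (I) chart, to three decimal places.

X̄ = (160.1 + 152.6 + 149.3 + 153.0 + 145.4 + 157.4 + 151.8 + 163.5 + 152.6 + 155.7 + 153.3 + 153.4) / 12 = 154.0083
Moving ranges: 7.5, 3.3, 3.7, 7.6, 12.0, 5.6, 11.7, 10.9, 3.1, 2.4, 0.1; M̄R̄ = 67.9000 / 11 = 6.1727
UCL = X̄ + 3·M̄R̄/d₂ = 154.0083 + 3 × 6.1727 / 1.128 = 170.4252

170.425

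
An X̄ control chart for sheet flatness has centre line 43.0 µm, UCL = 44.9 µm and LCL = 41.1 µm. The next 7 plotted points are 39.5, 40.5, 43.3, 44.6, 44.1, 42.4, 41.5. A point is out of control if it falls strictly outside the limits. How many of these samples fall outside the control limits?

2

Compare each point to [41.1, 44.9]: sample 1 = 39.5 < LCL; sample 2 = 40.5 < LCL.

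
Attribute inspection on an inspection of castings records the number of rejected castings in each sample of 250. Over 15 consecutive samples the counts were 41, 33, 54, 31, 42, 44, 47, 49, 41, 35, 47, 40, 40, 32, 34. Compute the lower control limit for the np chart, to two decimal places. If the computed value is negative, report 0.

23.16

p̄ = Σdᵢ / (k·n) = 610 / (15 × 250) = 0.16267
LCL = np̄ − 3·√(np̄(1−p̄)) = 40.6667 − 3 × 5.8354 = 23.1606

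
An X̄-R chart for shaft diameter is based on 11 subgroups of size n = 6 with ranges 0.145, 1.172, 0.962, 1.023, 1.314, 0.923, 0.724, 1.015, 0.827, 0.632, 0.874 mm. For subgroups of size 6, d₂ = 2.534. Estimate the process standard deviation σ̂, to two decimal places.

R̄ = (0.145 + 1.172 + 0.962 + 1.023 + 1.314 + 0.923 + 0.724 + 1.015 + 0.827 + 0.632 + 0.874) / 11 = 0.8737
σ̂ = R̄ / d₂ = 0.8737 / 2.534 = 0.3448

0.34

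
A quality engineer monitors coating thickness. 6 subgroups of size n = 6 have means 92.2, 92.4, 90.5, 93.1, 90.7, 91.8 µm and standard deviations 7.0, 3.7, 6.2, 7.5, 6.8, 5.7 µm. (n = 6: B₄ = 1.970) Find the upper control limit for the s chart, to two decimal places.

12.12

s̄ = (7.0 + 3.7 + 6.2 + 7.5 + 6.8 + 5.7) / 6 = 6.1500
UCL_s = B₄·s̄ = 1.970 × 6.1500 = 12.1155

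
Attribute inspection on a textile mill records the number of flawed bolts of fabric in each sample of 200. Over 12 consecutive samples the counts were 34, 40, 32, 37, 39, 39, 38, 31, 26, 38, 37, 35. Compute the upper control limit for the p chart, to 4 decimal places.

p̄ = Σdᵢ / (k·n) = 426 / (12 × 200) = 0.17750
UCL = p̄ + 3·√(p̄(1−p̄)/n) = 0.17750 + 3 × √(0.17750×0.82250/200) = 0.17750 + 3 × 0.02702 = 0.25855

0.2586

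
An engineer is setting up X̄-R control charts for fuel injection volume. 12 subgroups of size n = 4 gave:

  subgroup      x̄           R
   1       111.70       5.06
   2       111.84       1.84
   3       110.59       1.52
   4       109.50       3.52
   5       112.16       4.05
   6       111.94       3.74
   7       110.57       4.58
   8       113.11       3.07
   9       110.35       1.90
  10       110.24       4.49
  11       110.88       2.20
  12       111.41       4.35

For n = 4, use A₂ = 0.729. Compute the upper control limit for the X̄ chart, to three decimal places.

113.640

X̄̄ = (111.70 + 111.84 + 110.59 + 109.50 + 112.16 + 111.94 + 110.57 + 113.11 + 110.35 + 110.24 + 110.88 + 111.41) / 12 = 1334.2900 / 12 = 111.1908
R̄ = (5.06 + 1.84 + 1.52 + 3.52 + 4.05 + 3.74 + 4.58 + 3.07 + 1.90 + 4.49 + 2.20 + 4.35) / 12 = 40.3200 / 12 = 3.3600
UCL = X̄̄ + A₂·R̄ = 111.1908 + 0.729 × 3.3600 = 113.6403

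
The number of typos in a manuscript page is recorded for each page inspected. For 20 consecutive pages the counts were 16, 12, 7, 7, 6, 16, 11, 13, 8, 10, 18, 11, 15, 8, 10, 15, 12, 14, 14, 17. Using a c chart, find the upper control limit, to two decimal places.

c̄ = (16 + 12 + 7 + 7 + 6 + 16 + 11 + 13 + 8 + 10 + 18 + 11 + 15 + 8 + 10 + 15 + 12 + 14 + 14 + 17) / 20 = 240 / 20 = 12.0000
UCL = c̄ + 3√c̄ = 12.0000 + 3 × √12.0000 = 12.0000 + 3 × 3.4641 = 22.3923

22.39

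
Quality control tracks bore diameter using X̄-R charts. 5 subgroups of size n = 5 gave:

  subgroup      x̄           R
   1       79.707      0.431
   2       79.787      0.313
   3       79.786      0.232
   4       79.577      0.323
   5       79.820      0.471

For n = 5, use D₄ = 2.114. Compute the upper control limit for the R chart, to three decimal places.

R̄ = (0.431 + 0.313 + 0.232 + 0.323 + 0.471) / 5 = 1.7700 / 5 = 0.3540
UCL_R = D₄·R̄ = 2.114 × 0.3540 = 0.7484

0.748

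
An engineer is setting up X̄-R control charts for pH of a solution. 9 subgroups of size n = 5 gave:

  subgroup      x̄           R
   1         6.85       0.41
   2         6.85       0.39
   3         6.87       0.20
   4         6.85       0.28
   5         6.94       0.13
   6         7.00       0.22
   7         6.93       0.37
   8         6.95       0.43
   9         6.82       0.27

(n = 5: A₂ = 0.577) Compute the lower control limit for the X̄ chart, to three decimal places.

6.722

X̄̄ = (6.85 + 6.85 + 6.87 + 6.85 + 6.94 + 7.00 + 6.93 + 6.95 + 6.82) / 9 = 62.0600 / 9 = 6.8956
R̄ = (0.41 + 0.39 + 0.20 + 0.28 + 0.13 + 0.22 + 0.37 + 0.43 + 0.27) / 9 = 2.7000 / 9 = 0.3000
LCL = X̄̄ − A₂·R̄ = 6.8956 − 0.577 × 0.3000 = 6.7225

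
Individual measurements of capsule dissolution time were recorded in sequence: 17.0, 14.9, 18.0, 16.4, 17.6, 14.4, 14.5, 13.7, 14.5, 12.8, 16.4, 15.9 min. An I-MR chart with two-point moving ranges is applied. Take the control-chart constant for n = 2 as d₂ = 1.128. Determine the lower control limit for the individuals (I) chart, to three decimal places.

X̄ = (17.0 + 14.9 + 18.0 + 16.4 + 17.6 + 14.4 + 14.5 + 13.7 + 14.5 + 12.8 + 16.4 + 15.9) / 12 = 15.5083
Moving ranges: 2.1, 3.1, 1.6, 1.2, 3.2, 0.1, 0.8, 0.8, 1.7, 3.6, 0.5; M̄R̄ = 18.7000 / 11 = 1.7000
LCL = X̄ − 3·M̄R̄/d₂ = 15.5083 − 3 × 1.7000 / 1.128 = 10.9871

10.987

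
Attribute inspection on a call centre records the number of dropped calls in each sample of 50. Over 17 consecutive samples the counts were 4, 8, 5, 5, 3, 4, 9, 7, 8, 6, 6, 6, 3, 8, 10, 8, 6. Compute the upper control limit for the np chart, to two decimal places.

13.24

p̄ = Σdᵢ / (k·n) = 106 / (17 × 50) = 0.12471
UCL = np̄ + 3·√(np̄(1−p̄)) = 6.2353 + 3 × √(6.2353×0.87529) = 6.2353 + 3 × 2.3362 = 13.2438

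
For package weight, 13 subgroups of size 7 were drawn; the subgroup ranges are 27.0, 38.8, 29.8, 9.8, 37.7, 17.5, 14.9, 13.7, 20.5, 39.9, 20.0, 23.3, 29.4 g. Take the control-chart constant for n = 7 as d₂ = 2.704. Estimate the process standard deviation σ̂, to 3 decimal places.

9.169

R̄ = (27.0 + 38.8 + 29.8 + 9.8 + 37.7 + 17.5 + 14.9 + 13.7 + 20.5 + 39.9 + 20.0 + 23.3 + 29.4) / 13 = 24.7923
σ̂ = R̄ / d₂ = 24.7923 / 2.704 = 9.1688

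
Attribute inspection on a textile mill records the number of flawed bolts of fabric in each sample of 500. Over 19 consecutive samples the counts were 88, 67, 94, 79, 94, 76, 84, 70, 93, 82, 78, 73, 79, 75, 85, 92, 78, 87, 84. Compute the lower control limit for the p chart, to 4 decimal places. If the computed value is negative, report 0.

0.1143

p̄ = Σdᵢ / (k·n) = 1558 / (19 × 500) = 0.16400
LCL = p̄ − 3·√(p̄(1−p̄)/n) = 0.16400 − 3 × 0.01656 = 0.11432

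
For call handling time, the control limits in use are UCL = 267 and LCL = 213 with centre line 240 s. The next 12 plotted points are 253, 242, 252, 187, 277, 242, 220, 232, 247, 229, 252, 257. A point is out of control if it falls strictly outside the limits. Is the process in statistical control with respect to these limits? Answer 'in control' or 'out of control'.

out of control

Compare each point to [213, 267]: sample 4 = 187 < LCL; sample 5 = 277 > UCL.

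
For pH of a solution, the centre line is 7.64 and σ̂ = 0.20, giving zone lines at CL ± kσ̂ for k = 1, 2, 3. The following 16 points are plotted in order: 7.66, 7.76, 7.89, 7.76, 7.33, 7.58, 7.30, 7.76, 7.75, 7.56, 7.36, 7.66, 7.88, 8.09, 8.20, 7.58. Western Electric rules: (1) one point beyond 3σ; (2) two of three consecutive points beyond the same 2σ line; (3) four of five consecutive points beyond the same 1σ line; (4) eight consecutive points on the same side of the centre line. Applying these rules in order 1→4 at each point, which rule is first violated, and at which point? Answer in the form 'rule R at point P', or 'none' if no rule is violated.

Zone of each point (C = within 1σ̂, B = 1σ̂–2σ̂, A = 2σ̂–3σ̂, * = beyond 3σ̂; sign = side of CL): 1:+C, 2:+C, 3:+B, 4:+C, 5:-B, 6:-C, 7:-B, 8:+C, 9:+C, 10:-C, 11:-B, 12:+C, 13:+B, 14:+A, 15:+A, 16:-C
Rule 2 (two of three consecutive points beyond the same 2σ limit) is satisfied at point 15.

rule 2 at point 15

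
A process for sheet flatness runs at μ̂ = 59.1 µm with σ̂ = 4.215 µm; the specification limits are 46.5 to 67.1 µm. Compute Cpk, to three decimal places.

Cpu = (USL − μ̂) / (3σ̂) = (67.1 − 59.1) / (3 × 4.215) = 0.6327; Cpl = (μ̂ − LSL) / (3σ̂) = (59.1 − 46.5) / (3 × 4.215) = 0.9964; Cpk = min(Cpu, Cpl) = 0.6327

0.633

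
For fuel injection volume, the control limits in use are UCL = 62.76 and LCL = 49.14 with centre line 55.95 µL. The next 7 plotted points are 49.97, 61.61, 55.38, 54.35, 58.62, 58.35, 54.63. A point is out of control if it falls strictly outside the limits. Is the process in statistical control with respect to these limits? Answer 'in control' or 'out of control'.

All 7 points lie within [49.14, 62.76].

in control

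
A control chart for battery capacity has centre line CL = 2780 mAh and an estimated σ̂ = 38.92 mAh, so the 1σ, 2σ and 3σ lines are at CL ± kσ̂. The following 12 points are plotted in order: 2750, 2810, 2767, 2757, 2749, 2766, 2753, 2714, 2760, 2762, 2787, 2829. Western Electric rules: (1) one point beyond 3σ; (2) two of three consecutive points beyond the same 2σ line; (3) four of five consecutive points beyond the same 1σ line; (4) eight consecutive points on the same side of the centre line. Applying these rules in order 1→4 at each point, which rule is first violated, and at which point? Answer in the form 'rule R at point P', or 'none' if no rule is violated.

Zone of each point (C = within 1σ̂, B = 1σ̂–2σ̂, A = 2σ̂–3σ̂, * = beyond 3σ̂; sign = side of CL): 1:-C, 2:+C, 3:-C, 4:-C, 5:-C, 6:-C, 7:-C, 8:-B, 9:-C, 10:-C, 11:+C, 12:+B
Rule 4 (eight consecutive points on the same side of the centre line) is satisfied at point 10.

rule 4 at point 10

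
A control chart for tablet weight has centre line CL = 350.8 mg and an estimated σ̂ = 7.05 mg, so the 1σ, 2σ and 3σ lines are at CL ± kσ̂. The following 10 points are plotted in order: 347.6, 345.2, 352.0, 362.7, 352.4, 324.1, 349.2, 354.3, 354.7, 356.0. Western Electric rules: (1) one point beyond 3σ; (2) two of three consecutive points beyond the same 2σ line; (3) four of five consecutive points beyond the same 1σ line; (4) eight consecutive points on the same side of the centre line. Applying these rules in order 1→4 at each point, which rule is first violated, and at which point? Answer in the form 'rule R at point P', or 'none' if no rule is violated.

rule 1 at point 6

Zone of each point (C = within 1σ̂, B = 1σ̂–2σ̂, A = 2σ̂–3σ̂, * = beyond 3σ̂; sign = side of CL): 1:-C, 2:-C, 3:+C, 4:+B, 5:+C, 6:-*, 7:-C, 8:+C, 9:+C, 10:+C
Rule 1 (one point beyond the 3σ limits) is satisfied at point 6.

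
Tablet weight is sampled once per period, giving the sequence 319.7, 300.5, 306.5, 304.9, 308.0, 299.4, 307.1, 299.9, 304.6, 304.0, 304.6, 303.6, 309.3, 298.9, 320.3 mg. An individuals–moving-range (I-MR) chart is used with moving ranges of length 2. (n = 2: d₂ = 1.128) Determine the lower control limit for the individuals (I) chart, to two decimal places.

X̄ = (319.7 + 300.5 + 306.5 + 304.9 + 308.0 + 299.4 + 307.1 + 299.9 + 304.6 + 304.0 + 304.6 + 303.6 + 309.3 + 298.9 + 320.3) / 15 = 306.0867
Moving ranges: 19.2, 6.0, 1.6, 3.1, 8.6, 7.7, 7.2, 4.7, 0.6, 0.6, 1.0, 5.7, 10.4, 21.4; M̄R̄ = 97.8000 / 14 = 6.9857
LCL = X̄ − 3·M̄R̄/d₂ = 306.0867 − 3 × 6.9857 / 1.128 = 287.5076

287.51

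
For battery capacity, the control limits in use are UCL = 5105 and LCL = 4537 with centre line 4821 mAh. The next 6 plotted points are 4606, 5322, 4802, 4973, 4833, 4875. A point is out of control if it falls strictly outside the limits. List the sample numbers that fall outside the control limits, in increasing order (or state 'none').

2

Compare each point to [4537, 5105]: sample 2 = 5322 > UCL.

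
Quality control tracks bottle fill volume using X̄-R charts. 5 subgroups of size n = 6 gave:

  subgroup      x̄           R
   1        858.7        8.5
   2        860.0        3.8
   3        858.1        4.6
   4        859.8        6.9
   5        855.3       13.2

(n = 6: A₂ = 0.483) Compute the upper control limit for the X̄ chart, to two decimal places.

861.95

X̄̄ = (858.7 + 860.0 + 858.1 + 859.8 + 855.3) / 5 = 4291.9000 / 5 = 858.3800
R̄ = (8.5 + 3.8 + 4.6 + 6.9 + 13.2) / 5 = 37.0000 / 5 = 7.4000
UCL = X̄̄ + A₂·R̄ = 858.3800 + 0.483 × 7.4000 = 861.9542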